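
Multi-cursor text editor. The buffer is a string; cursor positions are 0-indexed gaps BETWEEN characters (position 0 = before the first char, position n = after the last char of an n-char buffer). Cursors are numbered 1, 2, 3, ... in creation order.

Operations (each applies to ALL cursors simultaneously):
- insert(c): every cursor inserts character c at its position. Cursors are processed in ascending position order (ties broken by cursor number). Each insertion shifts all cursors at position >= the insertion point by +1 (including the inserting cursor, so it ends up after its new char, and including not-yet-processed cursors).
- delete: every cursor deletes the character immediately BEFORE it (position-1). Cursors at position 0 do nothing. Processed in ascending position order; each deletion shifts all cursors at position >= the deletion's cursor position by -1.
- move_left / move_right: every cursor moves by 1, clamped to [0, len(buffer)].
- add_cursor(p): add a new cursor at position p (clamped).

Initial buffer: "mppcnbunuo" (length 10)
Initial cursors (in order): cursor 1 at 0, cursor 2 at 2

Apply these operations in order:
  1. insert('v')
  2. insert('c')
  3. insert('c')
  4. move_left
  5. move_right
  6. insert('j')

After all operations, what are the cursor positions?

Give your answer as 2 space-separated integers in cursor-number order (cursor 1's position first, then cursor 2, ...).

After op 1 (insert('v')): buffer="vmpvpcnbunuo" (len 12), cursors c1@1 c2@4, authorship 1..2........
After op 2 (insert('c')): buffer="vcmpvcpcnbunuo" (len 14), cursors c1@2 c2@6, authorship 11..22........
After op 3 (insert('c')): buffer="vccmpvccpcnbunuo" (len 16), cursors c1@3 c2@8, authorship 111..222........
After op 4 (move_left): buffer="vccmpvccpcnbunuo" (len 16), cursors c1@2 c2@7, authorship 111..222........
After op 5 (move_right): buffer="vccmpvccpcnbunuo" (len 16), cursors c1@3 c2@8, authorship 111..222........
After op 6 (insert('j')): buffer="vccjmpvccjpcnbunuo" (len 18), cursors c1@4 c2@10, authorship 1111..2222........

Answer: 4 10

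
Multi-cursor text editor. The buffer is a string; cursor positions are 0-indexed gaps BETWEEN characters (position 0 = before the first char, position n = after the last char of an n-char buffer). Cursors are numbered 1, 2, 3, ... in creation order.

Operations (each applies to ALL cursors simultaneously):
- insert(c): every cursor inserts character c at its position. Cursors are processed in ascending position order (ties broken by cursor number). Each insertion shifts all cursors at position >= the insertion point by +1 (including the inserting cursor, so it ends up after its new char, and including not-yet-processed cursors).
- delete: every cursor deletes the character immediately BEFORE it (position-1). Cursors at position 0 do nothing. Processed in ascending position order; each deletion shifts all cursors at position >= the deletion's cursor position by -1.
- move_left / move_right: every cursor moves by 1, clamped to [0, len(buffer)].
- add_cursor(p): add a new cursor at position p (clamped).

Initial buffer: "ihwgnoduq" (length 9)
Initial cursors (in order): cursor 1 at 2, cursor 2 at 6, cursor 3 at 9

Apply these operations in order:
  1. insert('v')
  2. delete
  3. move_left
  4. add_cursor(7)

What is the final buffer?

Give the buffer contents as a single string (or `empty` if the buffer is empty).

Answer: ihwgnoduq

Derivation:
After op 1 (insert('v')): buffer="ihvwgnovduqv" (len 12), cursors c1@3 c2@8 c3@12, authorship ..1....2...3
After op 2 (delete): buffer="ihwgnoduq" (len 9), cursors c1@2 c2@6 c3@9, authorship .........
After op 3 (move_left): buffer="ihwgnoduq" (len 9), cursors c1@1 c2@5 c3@8, authorship .........
After op 4 (add_cursor(7)): buffer="ihwgnoduq" (len 9), cursors c1@1 c2@5 c4@7 c3@8, authorship .........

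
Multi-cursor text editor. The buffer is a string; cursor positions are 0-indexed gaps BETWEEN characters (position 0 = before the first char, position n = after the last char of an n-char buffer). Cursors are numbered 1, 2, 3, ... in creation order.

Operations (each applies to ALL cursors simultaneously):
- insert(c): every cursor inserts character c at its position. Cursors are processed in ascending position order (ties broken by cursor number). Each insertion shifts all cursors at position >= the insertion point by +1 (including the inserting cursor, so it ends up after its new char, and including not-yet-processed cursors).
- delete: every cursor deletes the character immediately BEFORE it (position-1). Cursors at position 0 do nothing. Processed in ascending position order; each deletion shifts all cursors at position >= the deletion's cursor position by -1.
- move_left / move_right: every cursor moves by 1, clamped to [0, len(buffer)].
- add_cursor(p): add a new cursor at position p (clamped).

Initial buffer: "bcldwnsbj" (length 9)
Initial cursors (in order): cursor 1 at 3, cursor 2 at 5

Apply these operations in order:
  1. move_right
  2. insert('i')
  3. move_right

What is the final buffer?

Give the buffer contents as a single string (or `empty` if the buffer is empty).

Answer: bcldiwnisbj

Derivation:
After op 1 (move_right): buffer="bcldwnsbj" (len 9), cursors c1@4 c2@6, authorship .........
After op 2 (insert('i')): buffer="bcldiwnisbj" (len 11), cursors c1@5 c2@8, authorship ....1..2...
After op 3 (move_right): buffer="bcldiwnisbj" (len 11), cursors c1@6 c2@9, authorship ....1..2...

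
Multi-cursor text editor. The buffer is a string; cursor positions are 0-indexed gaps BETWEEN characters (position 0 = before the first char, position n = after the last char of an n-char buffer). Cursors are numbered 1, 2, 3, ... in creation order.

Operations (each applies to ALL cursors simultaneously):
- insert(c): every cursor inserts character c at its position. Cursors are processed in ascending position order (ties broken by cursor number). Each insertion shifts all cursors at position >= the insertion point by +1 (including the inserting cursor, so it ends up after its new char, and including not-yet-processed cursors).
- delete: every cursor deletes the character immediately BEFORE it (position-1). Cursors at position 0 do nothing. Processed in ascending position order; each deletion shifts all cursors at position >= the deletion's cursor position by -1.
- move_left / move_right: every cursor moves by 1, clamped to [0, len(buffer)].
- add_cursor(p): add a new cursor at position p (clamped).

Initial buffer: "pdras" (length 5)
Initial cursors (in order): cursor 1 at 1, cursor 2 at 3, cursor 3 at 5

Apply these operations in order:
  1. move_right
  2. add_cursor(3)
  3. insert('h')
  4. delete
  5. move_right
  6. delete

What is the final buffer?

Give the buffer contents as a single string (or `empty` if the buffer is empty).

Answer: p

Derivation:
After op 1 (move_right): buffer="pdras" (len 5), cursors c1@2 c2@4 c3@5, authorship .....
After op 2 (add_cursor(3)): buffer="pdras" (len 5), cursors c1@2 c4@3 c2@4 c3@5, authorship .....
After op 3 (insert('h')): buffer="pdhrhahsh" (len 9), cursors c1@3 c4@5 c2@7 c3@9, authorship ..1.4.2.3
After op 4 (delete): buffer="pdras" (len 5), cursors c1@2 c4@3 c2@4 c3@5, authorship .....
After op 5 (move_right): buffer="pdras" (len 5), cursors c1@3 c4@4 c2@5 c3@5, authorship .....
After op 6 (delete): buffer="p" (len 1), cursors c1@1 c2@1 c3@1 c4@1, authorship .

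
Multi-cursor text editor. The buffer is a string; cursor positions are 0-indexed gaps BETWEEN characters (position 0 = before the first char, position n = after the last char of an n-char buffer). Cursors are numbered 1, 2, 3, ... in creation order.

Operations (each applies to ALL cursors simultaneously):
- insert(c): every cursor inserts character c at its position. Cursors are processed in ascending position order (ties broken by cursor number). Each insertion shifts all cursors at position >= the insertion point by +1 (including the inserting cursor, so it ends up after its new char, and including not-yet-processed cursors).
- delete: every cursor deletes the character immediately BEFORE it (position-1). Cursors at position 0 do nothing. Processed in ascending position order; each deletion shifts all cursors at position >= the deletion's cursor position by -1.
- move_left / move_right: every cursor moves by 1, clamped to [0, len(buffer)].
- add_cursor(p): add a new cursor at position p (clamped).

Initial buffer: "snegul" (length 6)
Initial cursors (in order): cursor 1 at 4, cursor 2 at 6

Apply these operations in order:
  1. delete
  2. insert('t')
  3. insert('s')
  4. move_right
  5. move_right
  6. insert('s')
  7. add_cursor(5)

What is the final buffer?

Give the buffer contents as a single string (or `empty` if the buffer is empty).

After op 1 (delete): buffer="sneu" (len 4), cursors c1@3 c2@4, authorship ....
After op 2 (insert('t')): buffer="snetut" (len 6), cursors c1@4 c2@6, authorship ...1.2
After op 3 (insert('s')): buffer="snetsuts" (len 8), cursors c1@5 c2@8, authorship ...11.22
After op 4 (move_right): buffer="snetsuts" (len 8), cursors c1@6 c2@8, authorship ...11.22
After op 5 (move_right): buffer="snetsuts" (len 8), cursors c1@7 c2@8, authorship ...11.22
After op 6 (insert('s')): buffer="snetsutsss" (len 10), cursors c1@8 c2@10, authorship ...11.2122
After op 7 (add_cursor(5)): buffer="snetsutsss" (len 10), cursors c3@5 c1@8 c2@10, authorship ...11.2122

Answer: snetsutsss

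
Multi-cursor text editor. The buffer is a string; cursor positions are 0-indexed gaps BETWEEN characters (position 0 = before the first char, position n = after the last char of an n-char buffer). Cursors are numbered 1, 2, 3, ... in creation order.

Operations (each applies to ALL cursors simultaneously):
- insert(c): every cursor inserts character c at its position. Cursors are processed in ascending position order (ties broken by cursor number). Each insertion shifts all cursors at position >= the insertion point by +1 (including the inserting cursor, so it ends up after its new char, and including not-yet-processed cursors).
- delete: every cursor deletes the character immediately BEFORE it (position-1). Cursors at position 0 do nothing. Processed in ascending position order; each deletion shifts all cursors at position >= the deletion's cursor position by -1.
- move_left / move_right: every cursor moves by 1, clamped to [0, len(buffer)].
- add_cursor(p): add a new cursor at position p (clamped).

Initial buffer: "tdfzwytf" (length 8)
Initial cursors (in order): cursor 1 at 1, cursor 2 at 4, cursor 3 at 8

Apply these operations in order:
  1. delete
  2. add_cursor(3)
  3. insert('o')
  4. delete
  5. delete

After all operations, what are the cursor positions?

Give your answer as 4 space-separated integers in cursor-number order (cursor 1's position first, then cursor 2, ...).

Answer: 0 1 2 1

Derivation:
After op 1 (delete): buffer="dfwyt" (len 5), cursors c1@0 c2@2 c3@5, authorship .....
After op 2 (add_cursor(3)): buffer="dfwyt" (len 5), cursors c1@0 c2@2 c4@3 c3@5, authorship .....
After op 3 (insert('o')): buffer="odfowoyto" (len 9), cursors c1@1 c2@4 c4@6 c3@9, authorship 1..2.4..3
After op 4 (delete): buffer="dfwyt" (len 5), cursors c1@0 c2@2 c4@3 c3@5, authorship .....
After op 5 (delete): buffer="dy" (len 2), cursors c1@0 c2@1 c4@1 c3@2, authorship ..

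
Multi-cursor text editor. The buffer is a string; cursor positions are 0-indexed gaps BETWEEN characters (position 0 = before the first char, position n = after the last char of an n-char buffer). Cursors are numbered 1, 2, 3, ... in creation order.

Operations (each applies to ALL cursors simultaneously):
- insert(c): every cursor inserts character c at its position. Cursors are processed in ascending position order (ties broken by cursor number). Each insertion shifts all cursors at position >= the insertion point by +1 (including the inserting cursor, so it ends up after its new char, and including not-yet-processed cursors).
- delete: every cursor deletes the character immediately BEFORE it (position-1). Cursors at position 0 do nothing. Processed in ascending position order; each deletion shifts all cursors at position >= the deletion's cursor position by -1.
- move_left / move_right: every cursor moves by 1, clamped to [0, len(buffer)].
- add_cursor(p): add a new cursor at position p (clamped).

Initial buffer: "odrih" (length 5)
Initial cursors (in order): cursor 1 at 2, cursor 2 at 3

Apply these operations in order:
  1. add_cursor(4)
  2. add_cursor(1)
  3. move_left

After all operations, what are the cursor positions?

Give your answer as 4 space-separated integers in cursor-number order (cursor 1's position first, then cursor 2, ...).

Answer: 1 2 3 0

Derivation:
After op 1 (add_cursor(4)): buffer="odrih" (len 5), cursors c1@2 c2@3 c3@4, authorship .....
After op 2 (add_cursor(1)): buffer="odrih" (len 5), cursors c4@1 c1@2 c2@3 c3@4, authorship .....
After op 3 (move_left): buffer="odrih" (len 5), cursors c4@0 c1@1 c2@2 c3@3, authorship .....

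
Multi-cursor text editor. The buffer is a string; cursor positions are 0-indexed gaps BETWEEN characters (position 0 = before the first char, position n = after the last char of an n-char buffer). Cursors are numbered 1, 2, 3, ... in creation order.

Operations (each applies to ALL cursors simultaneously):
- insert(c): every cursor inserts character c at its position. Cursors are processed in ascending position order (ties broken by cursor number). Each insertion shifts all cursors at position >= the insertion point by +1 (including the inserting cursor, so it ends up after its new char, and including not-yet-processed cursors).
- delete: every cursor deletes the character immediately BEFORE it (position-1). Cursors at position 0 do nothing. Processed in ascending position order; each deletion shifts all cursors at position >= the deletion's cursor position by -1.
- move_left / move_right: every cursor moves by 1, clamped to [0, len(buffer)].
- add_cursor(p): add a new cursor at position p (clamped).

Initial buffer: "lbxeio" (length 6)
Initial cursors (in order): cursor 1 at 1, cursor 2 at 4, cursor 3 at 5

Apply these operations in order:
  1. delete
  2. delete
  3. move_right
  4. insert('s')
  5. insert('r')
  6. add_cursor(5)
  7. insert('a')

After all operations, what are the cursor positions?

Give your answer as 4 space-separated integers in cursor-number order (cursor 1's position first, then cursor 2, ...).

Answer: 11 11 11 6

Derivation:
After op 1 (delete): buffer="bxo" (len 3), cursors c1@0 c2@2 c3@2, authorship ...
After op 2 (delete): buffer="o" (len 1), cursors c1@0 c2@0 c3@0, authorship .
After op 3 (move_right): buffer="o" (len 1), cursors c1@1 c2@1 c3@1, authorship .
After op 4 (insert('s')): buffer="osss" (len 4), cursors c1@4 c2@4 c3@4, authorship .123
After op 5 (insert('r')): buffer="osssrrr" (len 7), cursors c1@7 c2@7 c3@7, authorship .123123
After op 6 (add_cursor(5)): buffer="osssrrr" (len 7), cursors c4@5 c1@7 c2@7 c3@7, authorship .123123
After op 7 (insert('a')): buffer="osssrarraaa" (len 11), cursors c4@6 c1@11 c2@11 c3@11, authorship .1231423123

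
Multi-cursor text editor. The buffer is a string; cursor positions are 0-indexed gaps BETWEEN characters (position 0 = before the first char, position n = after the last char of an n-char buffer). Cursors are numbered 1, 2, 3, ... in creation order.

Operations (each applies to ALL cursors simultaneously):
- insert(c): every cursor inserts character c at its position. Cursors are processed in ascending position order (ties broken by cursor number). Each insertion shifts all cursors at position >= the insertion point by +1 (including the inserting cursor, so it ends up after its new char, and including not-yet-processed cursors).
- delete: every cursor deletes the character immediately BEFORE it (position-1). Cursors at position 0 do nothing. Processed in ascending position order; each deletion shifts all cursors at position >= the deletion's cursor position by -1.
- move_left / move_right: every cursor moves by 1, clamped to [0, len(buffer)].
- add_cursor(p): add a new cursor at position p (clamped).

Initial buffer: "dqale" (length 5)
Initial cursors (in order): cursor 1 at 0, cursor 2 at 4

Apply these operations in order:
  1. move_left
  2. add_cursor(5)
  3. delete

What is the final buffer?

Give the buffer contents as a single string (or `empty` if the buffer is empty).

Answer: dql

Derivation:
After op 1 (move_left): buffer="dqale" (len 5), cursors c1@0 c2@3, authorship .....
After op 2 (add_cursor(5)): buffer="dqale" (len 5), cursors c1@0 c2@3 c3@5, authorship .....
After op 3 (delete): buffer="dql" (len 3), cursors c1@0 c2@2 c3@3, authorship ...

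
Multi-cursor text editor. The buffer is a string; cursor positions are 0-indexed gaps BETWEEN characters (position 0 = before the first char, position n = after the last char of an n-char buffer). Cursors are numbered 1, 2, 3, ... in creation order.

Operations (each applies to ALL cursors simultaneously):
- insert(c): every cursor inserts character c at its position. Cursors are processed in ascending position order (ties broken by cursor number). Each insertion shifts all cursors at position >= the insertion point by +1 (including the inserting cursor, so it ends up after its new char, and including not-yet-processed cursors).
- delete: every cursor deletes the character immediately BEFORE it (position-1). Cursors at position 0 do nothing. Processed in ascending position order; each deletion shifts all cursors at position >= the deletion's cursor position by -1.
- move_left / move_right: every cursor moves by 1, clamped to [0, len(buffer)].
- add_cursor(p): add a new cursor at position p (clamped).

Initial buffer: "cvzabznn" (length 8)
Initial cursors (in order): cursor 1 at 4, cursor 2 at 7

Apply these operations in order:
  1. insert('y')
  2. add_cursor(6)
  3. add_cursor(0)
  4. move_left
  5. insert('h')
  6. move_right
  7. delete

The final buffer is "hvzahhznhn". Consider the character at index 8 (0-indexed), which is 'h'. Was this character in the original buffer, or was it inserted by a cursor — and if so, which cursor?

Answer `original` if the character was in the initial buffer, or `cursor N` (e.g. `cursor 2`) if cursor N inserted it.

After op 1 (insert('y')): buffer="cvzaybznyn" (len 10), cursors c1@5 c2@9, authorship ....1...2.
After op 2 (add_cursor(6)): buffer="cvzaybznyn" (len 10), cursors c1@5 c3@6 c2@9, authorship ....1...2.
After op 3 (add_cursor(0)): buffer="cvzaybznyn" (len 10), cursors c4@0 c1@5 c3@6 c2@9, authorship ....1...2.
After op 4 (move_left): buffer="cvzaybznyn" (len 10), cursors c4@0 c1@4 c3@5 c2@8, authorship ....1...2.
After op 5 (insert('h')): buffer="hcvzahyhbznhyn" (len 14), cursors c4@1 c1@6 c3@8 c2@12, authorship 4....113...22.
After op 6 (move_right): buffer="hcvzahyhbznhyn" (len 14), cursors c4@2 c1@7 c3@9 c2@13, authorship 4....113...22.
After op 7 (delete): buffer="hvzahhznhn" (len 10), cursors c4@1 c1@5 c3@6 c2@9, authorship 4...13..2.
Authorship (.=original, N=cursor N): 4 . . . 1 3 . . 2 .
Index 8: author = 2

Answer: cursor 2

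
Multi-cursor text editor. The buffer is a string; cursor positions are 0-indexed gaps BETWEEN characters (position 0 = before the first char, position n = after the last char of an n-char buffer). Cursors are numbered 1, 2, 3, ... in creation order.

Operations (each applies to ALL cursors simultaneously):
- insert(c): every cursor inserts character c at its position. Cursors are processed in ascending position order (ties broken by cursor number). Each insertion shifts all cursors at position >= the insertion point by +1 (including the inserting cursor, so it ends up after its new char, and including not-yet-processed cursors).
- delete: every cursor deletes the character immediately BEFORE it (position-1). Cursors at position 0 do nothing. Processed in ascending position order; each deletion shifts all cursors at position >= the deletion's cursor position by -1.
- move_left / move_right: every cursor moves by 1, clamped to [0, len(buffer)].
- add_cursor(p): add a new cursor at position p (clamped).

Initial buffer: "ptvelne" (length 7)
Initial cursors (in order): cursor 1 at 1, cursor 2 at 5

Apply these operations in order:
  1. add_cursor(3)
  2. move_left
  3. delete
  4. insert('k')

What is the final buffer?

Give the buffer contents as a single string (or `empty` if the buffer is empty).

After op 1 (add_cursor(3)): buffer="ptvelne" (len 7), cursors c1@1 c3@3 c2@5, authorship .......
After op 2 (move_left): buffer="ptvelne" (len 7), cursors c1@0 c3@2 c2@4, authorship .......
After op 3 (delete): buffer="pvlne" (len 5), cursors c1@0 c3@1 c2@2, authorship .....
After op 4 (insert('k')): buffer="kpkvklne" (len 8), cursors c1@1 c3@3 c2@5, authorship 1.3.2...

Answer: kpkvklne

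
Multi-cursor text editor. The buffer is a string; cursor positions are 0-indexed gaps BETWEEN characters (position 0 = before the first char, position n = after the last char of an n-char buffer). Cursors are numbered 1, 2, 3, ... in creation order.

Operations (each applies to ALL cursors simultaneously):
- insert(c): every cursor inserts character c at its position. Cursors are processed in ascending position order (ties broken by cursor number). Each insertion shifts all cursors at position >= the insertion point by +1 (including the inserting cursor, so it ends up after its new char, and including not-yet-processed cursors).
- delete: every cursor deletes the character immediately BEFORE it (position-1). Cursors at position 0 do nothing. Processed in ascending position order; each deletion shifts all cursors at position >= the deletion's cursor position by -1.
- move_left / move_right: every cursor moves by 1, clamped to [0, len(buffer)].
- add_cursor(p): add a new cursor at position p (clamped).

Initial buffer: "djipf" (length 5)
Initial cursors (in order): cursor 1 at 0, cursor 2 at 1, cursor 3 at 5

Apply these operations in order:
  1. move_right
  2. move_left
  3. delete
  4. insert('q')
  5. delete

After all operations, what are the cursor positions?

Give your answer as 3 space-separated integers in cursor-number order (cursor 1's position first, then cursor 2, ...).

After op 1 (move_right): buffer="djipf" (len 5), cursors c1@1 c2@2 c3@5, authorship .....
After op 2 (move_left): buffer="djipf" (len 5), cursors c1@0 c2@1 c3@4, authorship .....
After op 3 (delete): buffer="jif" (len 3), cursors c1@0 c2@0 c3@2, authorship ...
After op 4 (insert('q')): buffer="qqjiqf" (len 6), cursors c1@2 c2@2 c3@5, authorship 12..3.
After op 5 (delete): buffer="jif" (len 3), cursors c1@0 c2@0 c3@2, authorship ...

Answer: 0 0 2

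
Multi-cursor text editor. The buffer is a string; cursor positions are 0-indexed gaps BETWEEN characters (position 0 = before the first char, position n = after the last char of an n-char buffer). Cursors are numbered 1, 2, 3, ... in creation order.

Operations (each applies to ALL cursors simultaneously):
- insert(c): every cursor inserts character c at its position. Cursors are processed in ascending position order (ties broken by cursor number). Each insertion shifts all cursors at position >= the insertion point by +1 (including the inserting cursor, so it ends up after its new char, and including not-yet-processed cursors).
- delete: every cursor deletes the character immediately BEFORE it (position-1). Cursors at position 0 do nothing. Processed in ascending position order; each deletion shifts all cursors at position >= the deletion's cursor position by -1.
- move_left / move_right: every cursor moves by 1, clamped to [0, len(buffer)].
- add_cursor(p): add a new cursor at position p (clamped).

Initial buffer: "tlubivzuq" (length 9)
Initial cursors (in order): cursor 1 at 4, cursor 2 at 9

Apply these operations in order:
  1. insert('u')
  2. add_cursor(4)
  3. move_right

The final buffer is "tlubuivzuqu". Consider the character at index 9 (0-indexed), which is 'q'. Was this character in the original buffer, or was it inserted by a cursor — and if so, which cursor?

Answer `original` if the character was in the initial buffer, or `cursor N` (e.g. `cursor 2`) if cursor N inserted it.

Answer: original

Derivation:
After op 1 (insert('u')): buffer="tlubuivzuqu" (len 11), cursors c1@5 c2@11, authorship ....1.....2
After op 2 (add_cursor(4)): buffer="tlubuivzuqu" (len 11), cursors c3@4 c1@5 c2@11, authorship ....1.....2
After op 3 (move_right): buffer="tlubuivzuqu" (len 11), cursors c3@5 c1@6 c2@11, authorship ....1.....2
Authorship (.=original, N=cursor N): . . . . 1 . . . . . 2
Index 9: author = original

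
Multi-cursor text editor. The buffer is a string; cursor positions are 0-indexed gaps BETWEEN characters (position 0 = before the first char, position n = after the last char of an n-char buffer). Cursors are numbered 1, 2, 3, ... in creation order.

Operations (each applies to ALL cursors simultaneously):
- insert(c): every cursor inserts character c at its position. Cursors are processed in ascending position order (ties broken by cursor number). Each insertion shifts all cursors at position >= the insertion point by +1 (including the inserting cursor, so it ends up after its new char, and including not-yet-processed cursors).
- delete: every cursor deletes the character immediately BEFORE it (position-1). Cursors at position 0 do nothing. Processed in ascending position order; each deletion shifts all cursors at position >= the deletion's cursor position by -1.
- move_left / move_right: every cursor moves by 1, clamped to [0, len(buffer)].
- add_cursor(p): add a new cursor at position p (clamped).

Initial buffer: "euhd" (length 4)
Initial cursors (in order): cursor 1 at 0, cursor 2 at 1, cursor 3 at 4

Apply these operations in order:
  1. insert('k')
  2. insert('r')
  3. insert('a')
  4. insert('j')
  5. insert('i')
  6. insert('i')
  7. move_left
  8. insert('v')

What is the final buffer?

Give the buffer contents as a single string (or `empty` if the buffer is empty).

Answer: krajiviekrajiviuhdkrajivi

Derivation:
After op 1 (insert('k')): buffer="kekuhdk" (len 7), cursors c1@1 c2@3 c3@7, authorship 1.2...3
After op 2 (insert('r')): buffer="krekruhdkr" (len 10), cursors c1@2 c2@5 c3@10, authorship 11.22...33
After op 3 (insert('a')): buffer="kraekrauhdkra" (len 13), cursors c1@3 c2@7 c3@13, authorship 111.222...333
After op 4 (insert('j')): buffer="krajekrajuhdkraj" (len 16), cursors c1@4 c2@9 c3@16, authorship 1111.2222...3333
After op 5 (insert('i')): buffer="krajiekrajiuhdkraji" (len 19), cursors c1@5 c2@11 c3@19, authorship 11111.22222...33333
After op 6 (insert('i')): buffer="krajiiekrajiiuhdkrajii" (len 22), cursors c1@6 c2@13 c3@22, authorship 111111.222222...333333
After op 7 (move_left): buffer="krajiiekrajiiuhdkrajii" (len 22), cursors c1@5 c2@12 c3@21, authorship 111111.222222...333333
After op 8 (insert('v')): buffer="krajiviekrajiviuhdkrajivi" (len 25), cursors c1@6 c2@14 c3@24, authorship 1111111.2222222...3333333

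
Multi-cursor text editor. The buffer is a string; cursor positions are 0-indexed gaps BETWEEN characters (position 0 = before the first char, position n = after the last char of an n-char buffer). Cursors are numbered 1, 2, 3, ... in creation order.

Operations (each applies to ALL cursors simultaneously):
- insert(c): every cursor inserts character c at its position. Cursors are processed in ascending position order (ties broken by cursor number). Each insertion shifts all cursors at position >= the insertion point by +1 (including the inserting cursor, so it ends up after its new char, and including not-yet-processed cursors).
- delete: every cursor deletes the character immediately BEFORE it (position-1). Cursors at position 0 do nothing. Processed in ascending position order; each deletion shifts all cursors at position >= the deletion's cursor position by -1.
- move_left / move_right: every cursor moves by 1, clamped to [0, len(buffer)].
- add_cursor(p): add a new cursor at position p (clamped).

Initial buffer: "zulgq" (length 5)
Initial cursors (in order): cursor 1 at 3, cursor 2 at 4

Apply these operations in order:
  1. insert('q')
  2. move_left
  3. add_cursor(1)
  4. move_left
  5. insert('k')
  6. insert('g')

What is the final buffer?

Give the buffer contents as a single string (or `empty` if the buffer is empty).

Answer: kgzukglqkggqq

Derivation:
After op 1 (insert('q')): buffer="zulqgqq" (len 7), cursors c1@4 c2@6, authorship ...1.2.
After op 2 (move_left): buffer="zulqgqq" (len 7), cursors c1@3 c2@5, authorship ...1.2.
After op 3 (add_cursor(1)): buffer="zulqgqq" (len 7), cursors c3@1 c1@3 c2@5, authorship ...1.2.
After op 4 (move_left): buffer="zulqgqq" (len 7), cursors c3@0 c1@2 c2@4, authorship ...1.2.
After op 5 (insert('k')): buffer="kzuklqkgqq" (len 10), cursors c3@1 c1@4 c2@7, authorship 3..1.12.2.
After op 6 (insert('g')): buffer="kgzukglqkggqq" (len 13), cursors c3@2 c1@6 c2@10, authorship 33..11.122.2.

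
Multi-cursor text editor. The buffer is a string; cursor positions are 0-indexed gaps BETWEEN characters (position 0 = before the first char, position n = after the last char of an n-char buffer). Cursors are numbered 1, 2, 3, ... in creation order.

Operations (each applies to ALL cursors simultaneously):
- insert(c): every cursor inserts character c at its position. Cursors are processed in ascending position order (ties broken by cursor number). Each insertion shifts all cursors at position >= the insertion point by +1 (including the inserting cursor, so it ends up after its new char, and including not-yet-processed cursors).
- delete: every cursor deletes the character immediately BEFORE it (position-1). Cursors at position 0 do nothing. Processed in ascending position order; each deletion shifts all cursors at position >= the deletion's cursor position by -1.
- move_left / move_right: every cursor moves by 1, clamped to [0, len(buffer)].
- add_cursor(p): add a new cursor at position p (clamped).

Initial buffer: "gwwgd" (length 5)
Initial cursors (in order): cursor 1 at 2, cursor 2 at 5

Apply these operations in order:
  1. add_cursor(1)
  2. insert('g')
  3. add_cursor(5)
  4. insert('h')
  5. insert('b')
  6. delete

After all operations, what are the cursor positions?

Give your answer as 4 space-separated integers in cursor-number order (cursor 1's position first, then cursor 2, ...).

After op 1 (add_cursor(1)): buffer="gwwgd" (len 5), cursors c3@1 c1@2 c2@5, authorship .....
After op 2 (insert('g')): buffer="ggwgwgdg" (len 8), cursors c3@2 c1@4 c2@8, authorship .3.1...2
After op 3 (add_cursor(5)): buffer="ggwgwgdg" (len 8), cursors c3@2 c1@4 c4@5 c2@8, authorship .3.1...2
After op 4 (insert('h')): buffer="gghwghwhgdgh" (len 12), cursors c3@3 c1@6 c4@8 c2@12, authorship .33.11.4..22
After op 5 (insert('b')): buffer="gghbwghbwhbgdghb" (len 16), cursors c3@4 c1@8 c4@11 c2@16, authorship .333.111.44..222
After op 6 (delete): buffer="gghwghwhgdgh" (len 12), cursors c3@3 c1@6 c4@8 c2@12, authorship .33.11.4..22

Answer: 6 12 3 8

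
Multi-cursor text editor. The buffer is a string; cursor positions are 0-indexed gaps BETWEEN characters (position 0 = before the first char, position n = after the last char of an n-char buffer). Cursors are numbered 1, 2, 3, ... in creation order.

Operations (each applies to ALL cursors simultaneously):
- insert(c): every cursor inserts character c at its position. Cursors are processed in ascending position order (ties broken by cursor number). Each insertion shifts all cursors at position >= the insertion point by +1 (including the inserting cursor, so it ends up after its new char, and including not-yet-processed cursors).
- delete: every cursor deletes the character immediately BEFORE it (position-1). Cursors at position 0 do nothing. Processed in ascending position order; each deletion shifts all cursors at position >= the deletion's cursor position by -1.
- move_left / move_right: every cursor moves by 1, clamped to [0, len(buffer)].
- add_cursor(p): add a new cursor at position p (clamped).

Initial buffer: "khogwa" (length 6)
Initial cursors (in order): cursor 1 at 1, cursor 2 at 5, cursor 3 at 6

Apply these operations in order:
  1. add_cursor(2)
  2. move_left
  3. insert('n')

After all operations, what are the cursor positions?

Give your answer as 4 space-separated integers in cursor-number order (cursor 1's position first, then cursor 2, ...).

After op 1 (add_cursor(2)): buffer="khogwa" (len 6), cursors c1@1 c4@2 c2@5 c3@6, authorship ......
After op 2 (move_left): buffer="khogwa" (len 6), cursors c1@0 c4@1 c2@4 c3@5, authorship ......
After op 3 (insert('n')): buffer="nknhognwna" (len 10), cursors c1@1 c4@3 c2@7 c3@9, authorship 1.4...2.3.

Answer: 1 7 9 3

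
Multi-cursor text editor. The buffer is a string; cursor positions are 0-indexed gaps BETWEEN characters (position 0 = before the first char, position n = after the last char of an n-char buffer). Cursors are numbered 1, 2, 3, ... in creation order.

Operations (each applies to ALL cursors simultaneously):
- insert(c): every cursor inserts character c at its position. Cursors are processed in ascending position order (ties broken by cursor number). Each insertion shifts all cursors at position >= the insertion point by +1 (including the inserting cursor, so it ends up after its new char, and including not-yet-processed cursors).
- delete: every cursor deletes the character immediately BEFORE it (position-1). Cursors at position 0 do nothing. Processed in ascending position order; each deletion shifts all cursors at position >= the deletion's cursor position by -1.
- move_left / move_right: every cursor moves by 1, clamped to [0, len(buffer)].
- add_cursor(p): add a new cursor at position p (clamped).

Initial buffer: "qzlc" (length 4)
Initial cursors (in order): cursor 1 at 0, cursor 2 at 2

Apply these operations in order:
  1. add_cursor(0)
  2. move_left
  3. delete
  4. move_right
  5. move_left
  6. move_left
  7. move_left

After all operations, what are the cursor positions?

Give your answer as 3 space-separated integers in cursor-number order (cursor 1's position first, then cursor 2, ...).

After op 1 (add_cursor(0)): buffer="qzlc" (len 4), cursors c1@0 c3@0 c2@2, authorship ....
After op 2 (move_left): buffer="qzlc" (len 4), cursors c1@0 c3@0 c2@1, authorship ....
After op 3 (delete): buffer="zlc" (len 3), cursors c1@0 c2@0 c3@0, authorship ...
After op 4 (move_right): buffer="zlc" (len 3), cursors c1@1 c2@1 c3@1, authorship ...
After op 5 (move_left): buffer="zlc" (len 3), cursors c1@0 c2@0 c3@0, authorship ...
After op 6 (move_left): buffer="zlc" (len 3), cursors c1@0 c2@0 c3@0, authorship ...
After op 7 (move_left): buffer="zlc" (len 3), cursors c1@0 c2@0 c3@0, authorship ...

Answer: 0 0 0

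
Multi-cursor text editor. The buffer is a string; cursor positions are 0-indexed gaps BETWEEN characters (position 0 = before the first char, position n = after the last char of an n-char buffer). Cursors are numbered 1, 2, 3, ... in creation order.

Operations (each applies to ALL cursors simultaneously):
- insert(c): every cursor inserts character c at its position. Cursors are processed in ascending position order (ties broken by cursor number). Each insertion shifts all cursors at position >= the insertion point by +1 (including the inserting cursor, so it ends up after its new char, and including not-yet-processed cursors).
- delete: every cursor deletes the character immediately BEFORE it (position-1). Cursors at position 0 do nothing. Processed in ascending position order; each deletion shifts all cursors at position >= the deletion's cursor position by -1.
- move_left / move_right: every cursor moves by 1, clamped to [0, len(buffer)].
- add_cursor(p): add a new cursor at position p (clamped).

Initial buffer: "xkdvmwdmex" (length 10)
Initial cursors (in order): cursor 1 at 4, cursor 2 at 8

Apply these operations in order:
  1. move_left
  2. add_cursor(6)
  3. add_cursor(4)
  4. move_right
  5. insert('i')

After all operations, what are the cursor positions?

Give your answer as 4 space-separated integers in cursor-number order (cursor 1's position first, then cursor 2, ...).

After op 1 (move_left): buffer="xkdvmwdmex" (len 10), cursors c1@3 c2@7, authorship ..........
After op 2 (add_cursor(6)): buffer="xkdvmwdmex" (len 10), cursors c1@3 c3@6 c2@7, authorship ..........
After op 3 (add_cursor(4)): buffer="xkdvmwdmex" (len 10), cursors c1@3 c4@4 c3@6 c2@7, authorship ..........
After op 4 (move_right): buffer="xkdvmwdmex" (len 10), cursors c1@4 c4@5 c3@7 c2@8, authorship ..........
After op 5 (insert('i')): buffer="xkdvimiwdimiex" (len 14), cursors c1@5 c4@7 c3@10 c2@12, authorship ....1.4..3.2..

Answer: 5 12 10 7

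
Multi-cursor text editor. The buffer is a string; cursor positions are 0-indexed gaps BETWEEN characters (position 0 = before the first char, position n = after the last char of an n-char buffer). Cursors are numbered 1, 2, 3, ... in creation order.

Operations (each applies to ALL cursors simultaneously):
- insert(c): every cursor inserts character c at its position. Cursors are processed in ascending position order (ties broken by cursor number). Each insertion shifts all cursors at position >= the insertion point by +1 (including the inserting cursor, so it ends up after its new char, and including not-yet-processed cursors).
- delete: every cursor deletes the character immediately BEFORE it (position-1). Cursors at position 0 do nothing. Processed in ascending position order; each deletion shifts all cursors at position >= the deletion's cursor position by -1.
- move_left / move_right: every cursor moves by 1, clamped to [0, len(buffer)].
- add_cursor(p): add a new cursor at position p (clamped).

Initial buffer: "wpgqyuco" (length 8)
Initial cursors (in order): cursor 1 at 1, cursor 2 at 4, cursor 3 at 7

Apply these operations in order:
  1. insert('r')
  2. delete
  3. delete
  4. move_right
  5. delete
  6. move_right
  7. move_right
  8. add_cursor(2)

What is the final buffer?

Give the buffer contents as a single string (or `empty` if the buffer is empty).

Answer: gu

Derivation:
After op 1 (insert('r')): buffer="wrpgqryucro" (len 11), cursors c1@2 c2@6 c3@10, authorship .1...2...3.
After op 2 (delete): buffer="wpgqyuco" (len 8), cursors c1@1 c2@4 c3@7, authorship ........
After op 3 (delete): buffer="pgyuo" (len 5), cursors c1@0 c2@2 c3@4, authorship .....
After op 4 (move_right): buffer="pgyuo" (len 5), cursors c1@1 c2@3 c3@5, authorship .....
After op 5 (delete): buffer="gu" (len 2), cursors c1@0 c2@1 c3@2, authorship ..
After op 6 (move_right): buffer="gu" (len 2), cursors c1@1 c2@2 c3@2, authorship ..
After op 7 (move_right): buffer="gu" (len 2), cursors c1@2 c2@2 c3@2, authorship ..
After op 8 (add_cursor(2)): buffer="gu" (len 2), cursors c1@2 c2@2 c3@2 c4@2, authorship ..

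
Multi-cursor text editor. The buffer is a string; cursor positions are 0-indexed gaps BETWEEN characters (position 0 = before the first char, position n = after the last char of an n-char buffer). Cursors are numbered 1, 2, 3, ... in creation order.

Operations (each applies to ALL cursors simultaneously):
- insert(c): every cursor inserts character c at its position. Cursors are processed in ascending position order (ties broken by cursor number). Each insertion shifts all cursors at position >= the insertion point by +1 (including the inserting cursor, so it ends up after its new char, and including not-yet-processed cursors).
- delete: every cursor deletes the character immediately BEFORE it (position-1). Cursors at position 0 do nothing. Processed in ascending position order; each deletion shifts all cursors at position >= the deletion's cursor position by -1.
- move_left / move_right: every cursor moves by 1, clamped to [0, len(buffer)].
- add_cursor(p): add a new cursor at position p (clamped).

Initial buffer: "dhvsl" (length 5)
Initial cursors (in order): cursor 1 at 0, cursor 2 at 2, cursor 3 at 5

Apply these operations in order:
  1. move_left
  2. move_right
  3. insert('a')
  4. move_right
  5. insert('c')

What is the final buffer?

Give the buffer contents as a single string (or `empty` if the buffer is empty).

Answer: dahcavcslac

Derivation:
After op 1 (move_left): buffer="dhvsl" (len 5), cursors c1@0 c2@1 c3@4, authorship .....
After op 2 (move_right): buffer="dhvsl" (len 5), cursors c1@1 c2@2 c3@5, authorship .....
After op 3 (insert('a')): buffer="dahavsla" (len 8), cursors c1@2 c2@4 c3@8, authorship .1.2...3
After op 4 (move_right): buffer="dahavsla" (len 8), cursors c1@3 c2@5 c3@8, authorship .1.2...3
After op 5 (insert('c')): buffer="dahcavcslac" (len 11), cursors c1@4 c2@7 c3@11, authorship .1.12.2..33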